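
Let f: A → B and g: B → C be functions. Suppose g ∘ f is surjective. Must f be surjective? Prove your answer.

not surjective

No. Take A = {0}, B = {0, 1, 2, 3}, C = {0}, f(a) = 0 for every a ∈ A, and g(b) = 0 for every b ∈ B.
Then g ∘ f is surjective onto {0}, but 3 ∈ B has no preimage under f, so f is not surjective.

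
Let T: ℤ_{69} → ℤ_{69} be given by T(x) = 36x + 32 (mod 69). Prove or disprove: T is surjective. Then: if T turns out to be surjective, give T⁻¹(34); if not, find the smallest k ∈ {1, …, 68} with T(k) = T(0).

Since gcd(36, 69) = 3, we have 36x ≡ 0 (mod 3) for all x, so T(x) ≡ 2 (mod 3).
But 0 ≢ 2 (mod 3), so 0 ∈ ℤ_{69} has no preimage. So T is not surjective.
Since T is not surjective, we find the least positive k with T(k) = T(0): this means 36k ≡ 0 (mod 69), i.e. 69 ∣ 36k. Since gcd(36, 69) = 3, dividing through by 3 this holds exactly when 23 ∣ 12k, and as gcd(12, 23) = 1, exactly when 23 ∣ k.
The smallest positive such k is 23.

23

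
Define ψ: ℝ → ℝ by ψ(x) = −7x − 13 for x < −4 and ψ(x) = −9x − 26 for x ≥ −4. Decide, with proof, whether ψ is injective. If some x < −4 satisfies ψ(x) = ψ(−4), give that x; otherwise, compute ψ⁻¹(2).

Both pieces are strictly decreasing (slopes −7 and −9), so each is injective on its own interval.
The left piece maps (−∞, −4) onto (15, ∞); the right piece maps [−4, ∞) onto (−∞, 10].
These images are disjoint, so no value is attained by both pieces. So ψ is injective.
Because the two images are disjoint, no x < −4 has ψ(x) = ψ(−4), so we compute ψ⁻¹(2): 2 lies in (−∞, 10], so solve −9x − 26 = 2: x = (2 + 26)/(−9) = −28/9.

-28/9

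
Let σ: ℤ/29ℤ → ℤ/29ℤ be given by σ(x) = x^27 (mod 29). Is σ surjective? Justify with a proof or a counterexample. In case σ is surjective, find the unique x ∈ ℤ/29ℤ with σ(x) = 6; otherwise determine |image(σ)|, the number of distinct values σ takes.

Since 29 is prime, the nonzero elements of ℤ/29ℤ form a cyclic group of order 28.
As gcd(27, 28) = 1, raising to the 27th power is a bijection on this group: if a^27 ≡ b^27 then (ab^{−1})^27 = 1, and the only element of order dividing gcd(27, 28) = 1 is 1, so a = b.
With σ(0) = 0 this makes σ injective on all of ℤ/29ℤ, hence bijective (finite equal-size domain and codomain). In particular σ is surjective.
Since σ is surjective, we find the preimage of 6. The inverse of x ↦ x^27 on (ℤ/29ℤ)^× is x ↦ x^27, because 27·27 = 729 = 26·28 + 1 ≡ 1 (mod 28) and x^{28} = 1 for x ≠ 0 (Fermat). So σ⁻¹(6) = 6^27 mod 29.
Repeated squaring mod 29: 6^1 ≡ 6, 6^2 ≡ 6² = 36 ≡ 7, 6^4 ≡ 7² = 49 ≡ 20, 6^8 ≡ 20² = 400 ≡ 23, 6^16 ≡ 23² = 529 ≡ 7. Since 27 = 16 + 8 + 2 + 1, 6^27 ≡ 7·23·7·6: 7·23 = 161 ≡ 16, then 16·7 = 112 ≡ 25, then 25·6 = 150 ≡ 5. So 6^27 ≡ 5 (mod 29).
Hence σ⁻¹(6) = 5.

5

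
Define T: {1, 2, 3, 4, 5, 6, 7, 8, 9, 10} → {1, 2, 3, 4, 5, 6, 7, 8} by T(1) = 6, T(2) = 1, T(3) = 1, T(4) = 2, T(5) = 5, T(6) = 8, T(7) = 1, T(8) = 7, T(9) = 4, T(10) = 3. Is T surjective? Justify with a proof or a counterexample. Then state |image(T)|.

Every element of the codomain has a preimage: 1 = T(2), 2 = T(4), 3 = T(10), 4 = T(9), 5 = T(5), 6 = T(1), 7 = T(8), 8 = T(6).
Hence T is surjective.
The image of T is {1, 2, 3, 4, 5, 6, 7, 8}, which has 8 elements.

8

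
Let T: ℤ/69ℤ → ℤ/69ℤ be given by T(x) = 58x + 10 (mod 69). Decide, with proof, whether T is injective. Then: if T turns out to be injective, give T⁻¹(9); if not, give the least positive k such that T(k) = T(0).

If T(x_1) = T(x_2), then 58x_1 ≡ 58x_2 (mod 69). Because gcd(58, 69) = 1, we may cancel 58 to get x_1 ≡ x_2 (mod 69).
Therefore T is injective.
We now compute 58⁻¹ mod 69 explicitly. Euclid's algorithm: 69 = 1·58 + 11, 58 = 5·11 + 3, 11 = 3·3 + 2, 3 = 1·2 + 1; back-substituting gives 1 = 25·58 − 21·69, so 58⁻¹ ≡ 25 (mod 69).
Since T is injective, we compute T⁻¹(9): solve 58x + 10 ≡ 9 (mod 69), i.e. 58x ≡ 68 (mod 69).
Multiplying by 58⁻¹ = 25 gives x ≡ 25·68 = 1700 = 24·69 + 44 ≡ 44 (mod 69).
Check: T(44) = 58·44 + 10 = 2562 = 37·69 + 9 ≡ 9 (mod 69).

44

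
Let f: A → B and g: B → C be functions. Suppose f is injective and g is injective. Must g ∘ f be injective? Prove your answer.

Suppose (g ∘ f)(u) = (g ∘ f)(v), i.e. g(f(u)) = g(f(v)).
Since g is injective, f(u) = f(v). Since f is injective, u = v. Hence g ∘ f is injective.

injective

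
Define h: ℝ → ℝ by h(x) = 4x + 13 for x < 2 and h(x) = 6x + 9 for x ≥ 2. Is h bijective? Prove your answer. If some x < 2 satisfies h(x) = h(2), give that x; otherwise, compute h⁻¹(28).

Both pieces are strictly increasing (slopes 4 and 6), so each is injective on its own interval.
The left piece maps (−∞, 2) onto (−∞, 21); the right piece maps [2, ∞) onto [21, ∞).
Since 21 = 21, the images partition ℝ: h is injective and surjective, hence bijective.
Because the two images are disjoint, no x < 2 has h(x) = h(2), so we compute h⁻¹(28): 28 lies in [21, ∞), so solve 6x + 9 = 28: x = (28 − 9)/6 = 19/6.

19/6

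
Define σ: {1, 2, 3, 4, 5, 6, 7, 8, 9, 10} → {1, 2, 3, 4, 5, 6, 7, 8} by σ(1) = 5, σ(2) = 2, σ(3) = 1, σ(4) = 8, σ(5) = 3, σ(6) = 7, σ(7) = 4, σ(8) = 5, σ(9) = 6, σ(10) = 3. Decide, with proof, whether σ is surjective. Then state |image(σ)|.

Every element of the codomain has a preimage: 1 = σ(3), 2 = σ(2), 3 = σ(5), 4 = σ(7), 5 = σ(1), 6 = σ(9), 7 = σ(6), 8 = σ(4).
Thus σ is surjective.
The image of σ is {1, 2, 3, 4, 5, 6, 7, 8}, which has 8 elements.

8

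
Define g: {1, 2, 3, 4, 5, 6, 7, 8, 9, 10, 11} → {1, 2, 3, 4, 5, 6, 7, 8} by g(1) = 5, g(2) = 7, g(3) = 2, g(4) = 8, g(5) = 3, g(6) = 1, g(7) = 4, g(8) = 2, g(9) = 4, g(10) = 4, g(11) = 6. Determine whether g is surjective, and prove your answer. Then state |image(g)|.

8

Every element of the codomain has a preimage: 1 = g(6), 2 = g(3), 3 = g(5), 4 = g(7), 5 = g(1), 6 = g(11), 7 = g(2), 8 = g(4).
Hence g is surjective.
The image of g is {1, 2, 3, 4, 5, 6, 7, 8}, which has 8 elements.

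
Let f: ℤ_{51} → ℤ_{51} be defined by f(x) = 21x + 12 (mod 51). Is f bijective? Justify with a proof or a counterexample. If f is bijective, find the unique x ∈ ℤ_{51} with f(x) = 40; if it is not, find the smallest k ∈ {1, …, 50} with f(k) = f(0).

17

Recall that f is injective if f(u) = f(v) implies u = v.
We have gcd(21, 51) = 3 > 1. Taking u = 0 and v = 17: f(0) = 12 and f(17) = 21·17 + 12 = 369 ≡ 12 (mod 51).
So f(0) = f(17) while 0 ≠ 17, so f is not injective, hence not bijective.
Since f is not bijective, we find the least positive k with f(k) = f(0): this means 21k ≡ 0 (mod 51), i.e. 51 ∣ 21k. Since gcd(21, 51) = 3, dividing through by 3 this holds exactly when 17 ∣ 7k, and as gcd(7, 17) = 1, exactly when 17 ∣ k.
The smallest positive such k is 17.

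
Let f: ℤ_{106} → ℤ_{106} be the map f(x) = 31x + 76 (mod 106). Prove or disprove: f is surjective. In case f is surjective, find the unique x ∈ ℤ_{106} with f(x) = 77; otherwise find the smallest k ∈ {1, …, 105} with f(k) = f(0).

Since gcd(31, 106) = 1, 31 is invertible modulo 106. Euclid's algorithm: 106 = 3·31 + 13, 31 = 2·13 + 5, 13 = 2·5 + 3, 5 = 1·3 + 2, 3 = 1·2 + 1; back-substituting gives 1 = 65·31 − 19·106, so 31⁻¹ ≡ 65 (mod 106).
For any y ∈ ℤ_{106}, x = 65(y − 76) mod 106 satisfies f(x) = 31·65(y − 76) + 76 ≡ y (since 31·65 ≡ 1 mod 106). So every y has a preimage.
So f is surjective.
Since f is surjective, we compute f⁻¹(77): solve 31x + 76 ≡ 77 (mod 106), i.e. 31x ≡ 1 (mod 106).
Multiplying by 31⁻¹ = 65 gives x ≡ 65·1 = 65 ≡ 65 (mod 106).
Check: f(65) = 31·65 + 76 = 2091 = 19·106 + 77 ≡ 77 (mod 106).

65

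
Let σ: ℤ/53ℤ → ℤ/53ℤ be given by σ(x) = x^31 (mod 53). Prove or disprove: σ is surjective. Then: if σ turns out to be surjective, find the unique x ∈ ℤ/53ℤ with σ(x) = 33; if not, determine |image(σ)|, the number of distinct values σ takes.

39

Since 53 is prime, the nonzero elements of ℤ/53ℤ form a cyclic group of order 52.
As gcd(31, 52) = 1, raising to the 31st power is a bijection on this group: if x_1^31 ≡ x_2^31 then (x_1x_2^{−1})^31 = 1, and the only element of order dividing gcd(31, 52) = 1 is 1, so x_1 = x_2.
With σ(0) = 0 this makes σ injective on all of ℤ/53ℤ, hence bijective (finite equal-size domain and codomain). In particular σ is surjective.
Since σ is surjective, we find the preimage of 33. The inverse of x ↦ x^31 on (ℤ/53ℤ)^× is x ↦ x^47, because 31·47 = 1457 = 28·52 + 1 ≡ 1 (mod 52) and x^{52} = 1 for x ≠ 0 (Fermat). So σ⁻¹(33) = 33^47 mod 53.
Repeated squaring mod 53: 33^1 ≡ 33, 33^2 ≡ 33² = 1089 ≡ 29, 33^4 ≡ 29² = 841 ≡ 46, 33^8 ≡ 46² = 2116 ≡ 49, 33^16 ≡ 49² = 2401 ≡ 16, 33^32 ≡ 16² = 256 ≡ 44. Since 47 = 32 + 8 + 4 + 2 + 1, 33^47 ≡ 44·49·46·29·33: 44·49 = 2156 ≡ 36, then 36·46 = 1656 ≡ 13, then 13·29 = 377 ≡ 6, then 6·33 = 198 ≡ 39. So 33^47 ≡ 39 (mod 53).
Hence σ⁻¹(33) = 39.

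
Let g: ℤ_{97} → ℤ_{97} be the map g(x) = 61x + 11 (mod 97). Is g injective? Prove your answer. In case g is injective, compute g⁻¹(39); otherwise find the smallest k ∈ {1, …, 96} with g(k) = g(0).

Suppose g(x_1) = g(x_2) in ℤ_{97}. Then 61x_1 + 11 ≡ 61x_2 + 11 (mod 97), hence 61(x_1 − x_2) ≡ 0 (mod 97).
Since gcd(61, 97) = 1, 61 is invertible modulo 97, thus x_1 − x_2 ≡ 0 (mod 97), i.e. x_1 = x_2.
Hence g is injective.
We now compute 61⁻¹ mod 97 explicitly. Euclid's algorithm: 97 = 1·61 + 36, 61 = 1·36 + 25, 36 = 1·25 + 11, 25 = 2·11 + 3, 11 = 3·3 + 2, 3 = 1·2 + 1; back-substituting gives 1 = 35·61 − 22·97, so 61⁻¹ ≡ 35 (mod 97).
Since g is injective, we find g⁻¹(39): we need 61x ≡ 39 − 11 ≡ 28 (mod 97). Using 61⁻¹ = 35: x ≡ 35·28 = 980 = 10·97 + 10, so x = 10.
Check: g(10) = 61·10 + 11 = 621 = 6·97 + 39 ≡ 39 (mod 97).

10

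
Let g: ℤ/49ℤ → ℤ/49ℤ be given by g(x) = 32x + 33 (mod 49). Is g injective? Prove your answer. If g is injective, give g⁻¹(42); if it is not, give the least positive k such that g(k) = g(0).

By definition, injectivity means: for all a, b in the domain, g(a) = g(b) implies a = b.
Suppose g(a) = g(b) in ℤ/49ℤ. Then 32a + 33 ≡ 32b + 33 (mod 49), therefore 32(a − b) ≡ 0 (mod 49).
Since gcd(32, 49) = 1, 32 is invertible modulo 49, therefore a − b ≡ 0 (mod 49), i.e. a = b.
Hence g is injective.
We now compute 32⁻¹ mod 49 explicitly. Euclid's algorithm: 49 = 1·32 + 17, 32 = 1·17 + 15, 17 = 1·15 + 2, 15 = 7·2 + 1; back-substituting gives 1 = 23·32 − 15·49, so 32⁻¹ ≡ 23 (mod 49).
Since g is injective, we compute g⁻¹(42): solve 32x + 33 ≡ 42 (mod 49), i.e. 32x ≡ 9 (mod 49).
Multiplying by 32⁻¹ = 23 gives x ≡ 23·9 = 207 = 4·49 + 11 ≡ 11 (mod 49).
Check: g(11) = 32·11 + 33 = 385 = 7·49 + 42 ≡ 42 (mod 49).

11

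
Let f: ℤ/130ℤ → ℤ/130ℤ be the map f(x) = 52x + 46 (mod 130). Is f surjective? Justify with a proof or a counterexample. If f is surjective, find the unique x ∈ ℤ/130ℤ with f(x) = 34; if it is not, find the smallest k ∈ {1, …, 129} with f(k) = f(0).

Since gcd(52, 130) = 26, we have 52x ≡ 0 (mod 26) for all x, so f(x) ≡ 20 (mod 26).
But 0 ≢ 20 (mod 26), so 0 ∈ ℤ/130ℤ has no preimage. Therefore f is not surjective.
Since f is not surjective, we find the least positive k with f(k) = f(0): this means 52k ≡ 0 (mod 130), i.e. 130 ∣ 52k. Since gcd(52, 130) = 26, dividing through by 26 this holds exactly when 5 ∣ 2k, and as gcd(2, 5) = 1, exactly when 5 ∣ k.
The smallest positive such k is 5.

5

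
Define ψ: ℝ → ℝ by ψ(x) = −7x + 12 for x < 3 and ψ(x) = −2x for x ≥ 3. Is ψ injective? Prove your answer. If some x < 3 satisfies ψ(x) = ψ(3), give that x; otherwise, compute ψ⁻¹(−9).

18/7

Both pieces are strictly decreasing (slopes −7 and −2), so each is injective on its own interval.
The left piece maps (−∞, 3) onto (−9, ∞); the right piece maps [3, ∞) onto (−∞, −6].
These images overlap. In particular ψ(3) = −6 (right piece), and solving −7x + 12 = −6 on the left piece gives x = 18/7 < 3.
So ψ(18/7) = ψ(3) with 18/7 ≠ 3, and ψ is not injective. This x = 18/7 is the requested value below 3.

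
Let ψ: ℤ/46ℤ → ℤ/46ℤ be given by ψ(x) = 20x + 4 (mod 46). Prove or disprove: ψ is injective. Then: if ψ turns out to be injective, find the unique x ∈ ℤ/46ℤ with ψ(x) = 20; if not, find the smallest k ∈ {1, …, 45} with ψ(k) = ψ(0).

We have gcd(20, 46) = 2 > 1. Taking u = 0 and v = 23: ψ(0) = 4 and ψ(23) = 20·23 + 4 = 464 ≡ 4 (mod 46).
So ψ(0) = ψ(23) while 0 ≠ 23, so ψ is not injective.
Since ψ is not injective, we find the least positive k with ψ(k) = ψ(0): this means 20k ≡ 0 (mod 46), i.e. 46 ∣ 20k. Since gcd(20, 46) = 2, dividing through by 2 this holds exactly when 23 ∣ 10k, and as gcd(10, 23) = 1, exactly when 23 ∣ k.
The smallest positive such k is 23.

23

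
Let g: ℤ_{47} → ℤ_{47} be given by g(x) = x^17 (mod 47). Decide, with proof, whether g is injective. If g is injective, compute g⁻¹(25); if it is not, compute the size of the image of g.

6

Since 47 is prime, the nonzero elements of ℤ_{47} form a cyclic group of order 46.
As gcd(17, 46) = 1, raising to the 17th power is a bijection on this group: if x_1^17 ≡ x_2^17 then (x_1x_2^{−1})^17 = 1, and the only element of order dividing gcd(17, 46) = 1 is 1, so x_1 = x_2.
With g(0) = 0 this makes g injective on all of ℤ_{47}, hence bijective (finite equal-size domain and codomain). In particular g is injective.
Since g is injective, we find the preimage of 25. The inverse of x ↦ x^17 on (ℤ_{47})^× is x ↦ x^19, because 17·19 = 323 = 7·46 + 1 ≡ 1 (mod 46) and x^{46} = 1 for x ≠ 0 (Fermat). So g⁻¹(25) = 25^19 mod 47.
Repeated squaring mod 47: 25^1 ≡ 25, 25^2 ≡ 25² = 625 ≡ 14, 25^4 ≡ 14² = 196 ≡ 8, 25^8 ≡ 8² = 64 ≡ 17, 25^16 ≡ 17² = 289 ≡ 7. Since 19 = 16 + 2 + 1, 25^19 ≡ 7·14·25: 7·14 = 98 ≡ 4, then 4·25 = 100 ≡ 6. So 25^19 ≡ 6 (mod 47).
Hence g⁻¹(25) = 6.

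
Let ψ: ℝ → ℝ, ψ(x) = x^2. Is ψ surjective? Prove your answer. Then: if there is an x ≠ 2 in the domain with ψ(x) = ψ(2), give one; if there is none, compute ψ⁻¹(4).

-2

Since 2 is even, x^2 ≥ 0 for all x ∈ ℝ, so −1 ∈ ℝ has no preimage. Thus ψ is not surjective.
For the follow-up, such an x exists: taking x = −2 ∈ ℝ gives ψ(−2) = 4 = ψ(2) with −2 ≠ 2.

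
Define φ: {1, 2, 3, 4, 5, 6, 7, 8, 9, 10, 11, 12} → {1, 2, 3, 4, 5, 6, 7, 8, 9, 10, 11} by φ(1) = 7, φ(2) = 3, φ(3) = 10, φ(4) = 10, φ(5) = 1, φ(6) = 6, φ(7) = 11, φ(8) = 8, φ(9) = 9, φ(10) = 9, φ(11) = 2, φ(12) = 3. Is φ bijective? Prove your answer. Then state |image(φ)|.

φ(3) = 10 = φ(4) with 3 ≠ 4, so φ is not injective, hence not bijective.
The image of φ is {1, 2, 3, 6, 7, 8, 9, 10, 11}, which has 9 elements.

9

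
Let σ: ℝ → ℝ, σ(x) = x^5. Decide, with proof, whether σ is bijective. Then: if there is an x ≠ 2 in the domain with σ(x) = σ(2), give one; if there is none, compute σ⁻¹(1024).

4

On ℝ, x ↦ x^5 is strictly increasing (injective) and for any y ∈ ℝ the 5th root y^{1/5} lies in ℝ (surjective). So σ is bijective.
Since x ↦ x^5 is strictly increasing on ℝ, it is injective there, so no x ≠ 2 in the domain has σ(x) = σ(2). We therefore compute σ⁻¹(1024) = 1024^{1/5} = 4 (indeed 4^5 = 1024).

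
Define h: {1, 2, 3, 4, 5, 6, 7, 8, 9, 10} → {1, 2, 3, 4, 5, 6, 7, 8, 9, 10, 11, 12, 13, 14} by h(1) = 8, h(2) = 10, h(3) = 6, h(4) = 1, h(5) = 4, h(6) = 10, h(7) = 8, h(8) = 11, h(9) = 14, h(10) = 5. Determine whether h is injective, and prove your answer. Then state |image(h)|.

8

h(2) = 10 = h(6) with 2 ≠ 6, so h is not injective.
The image of h is {1, 4, 5, 6, 8, 10, 11, 14}, which has 8 elements.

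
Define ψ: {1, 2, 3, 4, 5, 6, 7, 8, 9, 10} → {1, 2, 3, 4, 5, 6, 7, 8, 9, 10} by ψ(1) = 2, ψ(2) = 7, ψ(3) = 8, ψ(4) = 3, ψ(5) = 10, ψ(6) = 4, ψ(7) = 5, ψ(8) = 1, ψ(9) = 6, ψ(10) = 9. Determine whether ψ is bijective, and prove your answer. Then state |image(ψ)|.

10

The values 2, 7, 8, 3, 10, 4, 5, 1, 6, 9 are a permutation of {1, 2, 3, 4, 5, 6, 7, 8, 9, 10}: each element appears exactly once.
So ψ is injective and surjective, hence bijective.
The image of ψ is {1, 2, 3, 4, 5, 6, 7, 8, 9, 10}, which has 10 elements.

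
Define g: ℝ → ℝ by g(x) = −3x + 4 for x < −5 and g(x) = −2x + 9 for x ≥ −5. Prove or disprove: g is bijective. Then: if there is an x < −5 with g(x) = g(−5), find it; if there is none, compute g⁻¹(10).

Both pieces are strictly decreasing (slopes −3 and −2), so each is injective on its own interval.
The left piece maps (−∞, −5) onto (19, ∞); the right piece maps [−5, ∞) onto (−∞, 19].
Since 19 = 19, the images partition ℝ: g is injective and surjective, hence bijective.
Because the two images are disjoint, no x < −5 has g(x) = g(−5), so we compute g⁻¹(10): 10 lies in (−∞, 19], so solve −2x + 9 = 10: x = (10 − 9)/(−2) = −1/2.

-1/2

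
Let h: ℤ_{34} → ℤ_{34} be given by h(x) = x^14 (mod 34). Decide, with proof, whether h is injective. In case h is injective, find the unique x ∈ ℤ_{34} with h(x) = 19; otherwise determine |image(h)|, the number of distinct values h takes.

18

h(16): Repeated squaring mod 34: 16^1 ≡ 16, 16^2 ≡ 16² = 256 ≡ 18, 16^4 ≡ 18² = 324 ≡ 18, 16^8 ≡ 18² = 324 ≡ 18. Since 14 = 8 + 4 + 2, 16^14 ≡ 18·18·18: 18·18 = 324 ≡ 18, then 18·18 = 324 ≡ 18. So 16^14 ≡ 18 (mod 34).
h(18): Repeated squaring mod 34: 18^1 ≡ 18, 18^2 ≡ 18² = 324 ≡ 18, 18^4 ≡ 18² = 324 ≡ 18, 18^8 ≡ 18² = 324 ≡ 18. Since 14 = 8 + 4 + 2, 18^14 ≡ 18·18·18: 18·18 = 324 ≡ 18, then 18·18 = 324 ≡ 18. So 18^14 ≡ 18 (mod 34).
So h(16) = h(18) = 18 while 16 ≠ 18, therefore h is not injective.
Since h is not injective, we determine |image(h)|. Computing x^14 mod 34 for each x (by repeated squaring, reducing mod 34 at every step), the values h(0), h(1), …, h(33) are: 0, 1, 30, 19, 16, 15, 26, 25, 4, 21, 8, 9, 32, 33, 2, 13, 18, 17, 18, 13, 2, 33, 32, 9, 8, 21, 4, 25, 26, 15, 16, 19, 30, 1.
The distinct values are {0, 1, 2, 4, 8, 9, 13, 15, 16, 17, 18, 19, 21, 25, 26, 30, 32, 33}; there are 18 of them.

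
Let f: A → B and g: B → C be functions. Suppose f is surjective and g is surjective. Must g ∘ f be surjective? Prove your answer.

surjective

Let c ∈ C. Since g is surjective, there is b ∈ B with g(b) = c. Since f is surjective, there is a ∈ A with f(a) = b.
Then (g ∘ f)(a) = g(b) = c. Hence g ∘ f is surjective.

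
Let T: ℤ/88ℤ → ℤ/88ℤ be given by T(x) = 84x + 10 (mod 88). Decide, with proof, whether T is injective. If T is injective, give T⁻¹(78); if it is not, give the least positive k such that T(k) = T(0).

Recall that T is injective if T(x_1) = T(x_2) implies x_1 = x_2.
We have gcd(84, 88) = 4 > 1. Taking x_1 = 0 and x_2 = 22: T(0) = 10 and T(22) = 84·22 + 10 = 1858 ≡ 10 (mod 88).
So T(0) = T(22) while 0 ≠ 22, so T is not injective.
Since T is not injective, we find the least positive k with T(k) = T(0): this means 84k ≡ 0 (mod 88), i.e. 88 ∣ 84k. Since gcd(84, 88) = 4, dividing through by 4 this holds exactly when 22 ∣ 21k, and as gcd(21, 22) = 1, exactly when 22 ∣ k.
The smallest positive such k is 22.

22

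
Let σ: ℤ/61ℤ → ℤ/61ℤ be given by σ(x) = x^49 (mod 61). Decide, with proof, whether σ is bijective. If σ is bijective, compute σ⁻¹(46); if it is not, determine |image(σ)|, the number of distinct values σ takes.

5

Since 61 is prime, the nonzero elements of ℤ/61ℤ form a cyclic group of order 60.
As gcd(49, 60) = 1, raising to the 49th power is a bijection on this group: if s^49 ≡ t^49 then (st^{−1})^49 = 1, and the only element of order dividing gcd(49, 60) = 1 is 1, so s = t.
With σ(0) = 0 this makes σ injective on all of ℤ/61ℤ, hence bijective (finite equal-size domain and codomain). In particular σ is bijective.
Since σ is bijective, we find the preimage of 46. The inverse of x ↦ x^49 on (ℤ/61ℤ)^× is x ↦ x^49, because 49·49 = 2401 = 40·60 + 1 ≡ 1 (mod 60) and x^{60} = 1 for x ≠ 0 (Fermat). So σ⁻¹(46) = 46^49 mod 61.
Repeated squaring mod 61: 46^1 ≡ 46, 46^2 ≡ 46² = 2116 ≡ 42, 46^4 ≡ 42² = 1764 ≡ 56, 46^8 ≡ 56² = 3136 ≡ 25, 46^16 ≡ 25² = 625 ≡ 15, 46^32 ≡ 15² = 225 ≡ 42. Since 49 = 32 + 16 + 1, 46^49 ≡ 42·15·46: 42·15 = 630 ≡ 20, then 20·46 = 920 ≡ 5. So 46^49 ≡ 5 (mod 61).
Hence σ⁻¹(46) = 5.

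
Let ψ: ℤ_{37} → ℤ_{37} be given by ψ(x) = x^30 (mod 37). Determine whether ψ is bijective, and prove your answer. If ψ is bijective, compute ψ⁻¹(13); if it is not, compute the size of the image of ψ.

7

ψ(3): Repeated squaring mod 37: 3^1 ≡ 3, 3^2 ≡ 3² = 9, 3^4 ≡ 9² = 81 ≡ 7, 3^8 ≡ 7² = 49 ≡ 12, 3^16 ≡ 12² = 144 ≡ 33. Since 30 = 16 + 8 + 4 + 2, 3^30 ≡ 33·12·7·9: 33·12 = 396 ≡ 26, then 26·7 = 182 ≡ 34, then 34·9 = 306 ≡ 10. So 3^30 ≡ 10 (mod 37).
ψ(4): Repeated squaring mod 37: 4^1 ≡ 4, 4^2 ≡ 4² = 16, 4^4 ≡ 16² = 256 ≡ 34, 4^8 ≡ 34² = 1156 ≡ 9, 4^16 ≡ 9² = 81 ≡ 7. Since 30 = 16 + 8 + 4 + 2, 4^30 ≡ 7·9·34·16: 7·9 = 63 ≡ 26, then 26·34 = 884 ≡ 33, then 33·16 = 528 ≡ 10. So 4^30 ≡ 10 (mod 37).
So ψ(3) = ψ(4) = 10 while 3 ≠ 4, thus ψ is not injective, hence not bijective.
Since ψ is not bijective, we determine |image(ψ)|. Computing x^30 mod 37 for each x (by repeated squaring, reducing mod 37 at every step), the values ψ(0), ψ(1), …, ψ(36) are: 0, 1, 11, 10, 10, 27, 36, 10, 36, 26, 1, 1, 26, 27, 36, 11, 26, 11, 27, 27, 11, 26, 11, 36, 27, 26, 1, 1, 26, 36, 10, 36, 27, 10, 10, 11, 1.
The distinct values are {0, 1, 10, 11, 26, 27, 36}; there are 7 of them.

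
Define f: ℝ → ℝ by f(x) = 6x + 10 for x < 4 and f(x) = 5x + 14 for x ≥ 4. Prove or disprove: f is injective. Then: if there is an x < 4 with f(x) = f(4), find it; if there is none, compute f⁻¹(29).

Both pieces are strictly increasing (slopes 6 and 5), so each is injective on its own interval.
The left piece maps (−∞, 4) onto (−∞, 34); the right piece maps [4, ∞) onto [34, ∞).
These images are disjoint, so no value is attained by both pieces. Thus f is injective.
Because the two images are disjoint, no x < 4 has f(x) = f(4), so we compute f⁻¹(29): 29 lies in (−∞, 34), so solve 6x + 10 = 29: x = (29 − 10)/6 = 19/6.

19/6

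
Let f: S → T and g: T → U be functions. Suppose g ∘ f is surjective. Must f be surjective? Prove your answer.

not surjective

No. Take S = {0, 1}, T = {0, 1, 2, 3, 4}, U = {0}, f(a) = 0 for every a ∈ S, and g(b) = 0 for every b ∈ T.
Then g ∘ f is surjective onto {0}, but 4 ∈ T has no preimage under f, so f is not surjective.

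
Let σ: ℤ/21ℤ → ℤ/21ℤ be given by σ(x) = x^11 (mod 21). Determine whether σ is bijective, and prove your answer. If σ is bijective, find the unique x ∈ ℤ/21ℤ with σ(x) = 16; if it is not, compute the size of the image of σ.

4

Computing x^11 mod 21 for each x (by repeated squaring, reducing mod 21 at every step), the values σ(0), σ(1), …, σ(20) are: 0, 1, 11, 12, 16, 17, 6, 7, 8, 18, 19, 2, 3, 13, 14, 15, 4, 5, 9, 10, 20.
Every element of ℤ/21ℤ appears exactly once in this list, so σ is a bijection, and in particular bijective.
Since σ is bijective, we read off the preimage of 16 from the same table: σ(4) = 16, so σ⁻¹(16) = 4.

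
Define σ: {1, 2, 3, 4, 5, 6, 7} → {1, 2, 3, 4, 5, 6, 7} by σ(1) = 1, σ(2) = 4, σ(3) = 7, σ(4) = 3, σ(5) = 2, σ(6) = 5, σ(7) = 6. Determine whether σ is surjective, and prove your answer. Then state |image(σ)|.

7

Every element of the codomain has a preimage: 1 = σ(1), 2 = σ(5), 3 = σ(4), 4 = σ(2), 5 = σ(6), 6 = σ(7), 7 = σ(3).
Therefore σ is surjective.
The image of σ is {1, 2, 3, 4, 5, 6, 7}, which has 7 elements.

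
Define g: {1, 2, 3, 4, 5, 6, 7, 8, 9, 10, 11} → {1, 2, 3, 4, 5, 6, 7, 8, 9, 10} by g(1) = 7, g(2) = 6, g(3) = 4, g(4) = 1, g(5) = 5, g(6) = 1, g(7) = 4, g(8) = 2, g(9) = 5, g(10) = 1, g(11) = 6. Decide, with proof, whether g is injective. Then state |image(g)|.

6

g(4) = 1 = g(6) with 4 ≠ 6, so g is not injective.
The image of g is {1, 2, 4, 5, 6, 7}, which has 6 elements.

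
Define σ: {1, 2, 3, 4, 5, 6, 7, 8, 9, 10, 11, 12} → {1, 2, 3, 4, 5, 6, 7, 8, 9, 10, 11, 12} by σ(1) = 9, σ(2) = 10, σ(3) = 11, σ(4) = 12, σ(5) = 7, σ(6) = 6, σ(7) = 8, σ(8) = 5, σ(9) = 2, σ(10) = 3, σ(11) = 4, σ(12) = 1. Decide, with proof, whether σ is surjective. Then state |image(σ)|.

12

Every element of the codomain has a preimage: 1 = σ(12), 2 = σ(9), 3 = σ(10), 4 = σ(11), 5 = σ(8), 6 = σ(6), 7 = σ(5), 8 = σ(7), 9 = σ(1), 10 = σ(2), 11 = σ(3), 12 = σ(4).
Therefore σ is surjective.
The image of σ is {1, 2, 3, 4, 5, 6, 7, 8, 9, 10, 11, 12}, which has 12 elements.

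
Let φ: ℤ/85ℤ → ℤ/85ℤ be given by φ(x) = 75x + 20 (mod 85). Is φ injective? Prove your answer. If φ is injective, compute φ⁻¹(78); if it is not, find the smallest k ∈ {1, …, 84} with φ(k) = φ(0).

17

We have gcd(75, 85) = 5 > 1. Taking a = 0 and b = 17: φ(0) = 20 and φ(17) = 75·17 + 20 = 1295 ≡ 20 (mod 85).
So φ(0) = φ(17) while 0 ≠ 17, thus φ is not injective.
Since φ is not injective, we find the least positive k with φ(k) = φ(0): this means 75k ≡ 0 (mod 85), i.e. 85 ∣ 75k. Since gcd(75, 85) = 5, dividing through by 5 this holds exactly when 17 ∣ 15k, and as gcd(15, 17) = 1, exactly when 17 ∣ k.
The smallest positive such k is 17.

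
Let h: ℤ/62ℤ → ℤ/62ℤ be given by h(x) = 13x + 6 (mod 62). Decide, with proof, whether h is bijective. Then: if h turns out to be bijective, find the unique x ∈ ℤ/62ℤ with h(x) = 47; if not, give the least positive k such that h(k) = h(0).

Recall that injectivity means: for all a, b in the domain, h(a) = h(b) implies a = b.
Suppose h(a) = h(b) in ℤ/62ℤ. Then 13a + 6 ≡ 13b + 6 (mod 62), therefore 13(a − b) ≡ 0 (mod 62).
Since gcd(13, 62) = 1, 13 is invertible modulo 62, thus a − b ≡ 0 (mod 62), i.e. a = b.
We now compute 13⁻¹ mod 62 explicitly. Euclid's algorithm: 62 = 4·13 + 10, 13 = 1·10 + 3, 10 = 3·3 + 1; back-substituting gives 1 = 43·13 − 9·62, so 13⁻¹ ≡ 43 (mod 62).
For any y ∈ ℤ/62ℤ, x = 43(y − 6) mod 62 satisfies h(x) = 13·43(y − 6) + 6 ≡ y (since 13·43 ≡ 1 mod 62). So every y has a preimage.
Thus h is bijective.
Since h is bijective, we find h⁻¹(47): we need 13x ≡ 47 − 6 ≡ 41 (mod 62). Using 13⁻¹ = 43: x ≡ 43·41 = 1763 = 28·62 + 27, so x = 27.
Check: h(27) = 13·27 + 6 = 357 = 5·62 + 47 ≡ 47 (mod 62).

27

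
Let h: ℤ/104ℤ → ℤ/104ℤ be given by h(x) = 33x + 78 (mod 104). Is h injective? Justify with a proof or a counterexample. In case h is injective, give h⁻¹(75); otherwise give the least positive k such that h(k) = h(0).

85

By definition, h is injective if h(s) = h(t) implies s = t.
Suppose h(s) = h(t) in ℤ/104ℤ. Then 33s + 78 ≡ 33t + 78 (mod 104), therefore 33(s − t) ≡ 0 (mod 104).
Since gcd(33, 104) = 1, 33 is invertible modulo 104, therefore s − t ≡ 0 (mod 104), i.e. s = t.
So h is injective.
We now compute 33⁻¹ mod 104 explicitly. Euclid's algorithm: 104 = 3·33 + 5, 33 = 6·5 + 3, 5 = 1·3 + 2, 3 = 1·2 + 1; back-substituting gives 1 = 41·33 − 13·104, so 33⁻¹ ≡ 41 (mod 104).
Since h is injective, we find h⁻¹(75): we need 33x ≡ 75 − 78 ≡ 101 (mod 104). Using 33⁻¹ = 41: x ≡ 41·101 = 4141 = 39·104 + 85, so x = 85.
Check: h(85) = 33·85 + 78 = 2883 = 27·104 + 75 ≡ 75 (mod 104).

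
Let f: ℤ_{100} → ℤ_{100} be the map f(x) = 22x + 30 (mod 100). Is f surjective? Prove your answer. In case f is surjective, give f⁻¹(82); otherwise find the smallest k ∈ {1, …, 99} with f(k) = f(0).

Recall that surjectivity means every element of the codomain has a preimage under f.
Since gcd(22, 100) = 2, we have 22x ≡ 0 (mod 2) for all x, so f(x) ≡ 0 (mod 2).
But 1 ≢ 0 (mod 2), so 1 ∈ ℤ_{100} has no preimage. Thus f is not surjective.
Since f is not surjective, we find the least positive k with f(k) = f(0): this means 22k ≡ 0 (mod 100), i.e. 100 ∣ 22k. Since gcd(22, 100) = 2, dividing through by 2 this holds exactly when 50 ∣ 11k, and as gcd(11, 50) = 1, exactly when 50 ∣ k.
The smallest positive such k is 50.

50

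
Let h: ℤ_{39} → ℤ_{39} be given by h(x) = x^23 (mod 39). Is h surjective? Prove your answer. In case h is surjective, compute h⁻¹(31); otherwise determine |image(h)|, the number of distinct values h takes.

34

Computing x^23 mod 39 for each x (by repeated squaring, reducing mod 39 at every step), the values h(0), h(1), …, h(38) are: 0, 1, 20, 9, 10, 8, 24, 28, 5, 3, 4, 32, 12, 13, 14, 33, 22, 23, 21, 37, 2, 18, 16, 17, 6, 25, 26, 27, 7, 35, 36, 34, 11, 15, 31, 29, 30, 19, 38.
Every element of ℤ_{39} appears exactly once in this list, so h is a bijection, and in particular surjective.
Since h is surjective, we read off the preimage of 31 from the same table: h(34) = 31, so h⁻¹(31) = 34.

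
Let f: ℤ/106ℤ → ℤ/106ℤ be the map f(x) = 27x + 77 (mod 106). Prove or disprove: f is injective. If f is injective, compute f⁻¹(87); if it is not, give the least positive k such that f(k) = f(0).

By definition, f is injective when f(x_1) = f(x_2) forces x_1 = x_2.
If f(x_1) = f(x_2), then 27x_1 ≡ 27x_2 (mod 106). Because gcd(27, 106) = 1, we may cancel 27 to get x_1 ≡ x_2 (mod 106).
Thus f is injective.
We now compute 27⁻¹ mod 106 explicitly. Euclid's algorithm: 106 = 3·27 + 25, 27 = 1·25 + 2, 25 = 12·2 + 1; back-substituting gives 1 = 55·27 − 14·106, so 27⁻¹ ≡ 55 (mod 106).
Since f is injective, we compute f⁻¹(87): solve 27x + 77 ≡ 87 (mod 106), i.e. 27x ≡ 10 (mod 106).
Multiplying by 27⁻¹ = 55 gives x ≡ 55·10 = 550 = 5·106 + 20 ≡ 20 (mod 106).
Check: f(20) = 27·20 + 77 = 617 = 5·106 + 87 ≡ 87 (mod 106).

20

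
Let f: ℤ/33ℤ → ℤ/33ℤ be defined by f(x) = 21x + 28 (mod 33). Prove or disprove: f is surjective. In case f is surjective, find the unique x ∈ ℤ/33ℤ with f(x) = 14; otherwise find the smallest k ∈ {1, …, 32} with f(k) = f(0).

11

By definition, f is surjective if every y in the codomain equals f(x) for some x in the domain.
Since gcd(21, 33) = 3, we have 21x ≡ 0 (mod 3) for all x, so f(x) ≡ 1 (mod 3).
But 0 ≢ 1 (mod 3), so 0 ∈ ℤ/33ℤ has no preimage. Therefore f is not surjective.
Since f is not surjective, we find the least positive k with f(k) = f(0): this means 21k ≡ 0 (mod 33), i.e. 33 ∣ 21k. Since gcd(21, 33) = 3, dividing through by 3 this holds exactly when 11 ∣ 7k, and as gcd(7, 11) = 1, exactly when 11 ∣ k.
The smallest positive such k is 11.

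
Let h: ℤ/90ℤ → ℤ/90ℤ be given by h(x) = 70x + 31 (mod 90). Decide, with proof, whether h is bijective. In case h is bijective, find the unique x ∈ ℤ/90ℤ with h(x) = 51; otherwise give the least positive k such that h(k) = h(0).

9

We have gcd(70, 90) = 10 > 1. Taking u = 0 and v = 9: h(0) = 31 and h(9) = 70·9 + 31 = 661 ≡ 31 (mod 90).
So h(0) = h(9) while 0 ≠ 9, so h is not injective, hence not bijective.
Since h is not bijective, we find the least positive k with h(k) = h(0): this means 70k ≡ 0 (mod 90), i.e. 90 ∣ 70k. Since gcd(70, 90) = 10, dividing through by 10 this holds exactly when 9 ∣ 7k, and as gcd(7, 9) = 1, exactly when 9 ∣ k.
The smallest positive such k is 9.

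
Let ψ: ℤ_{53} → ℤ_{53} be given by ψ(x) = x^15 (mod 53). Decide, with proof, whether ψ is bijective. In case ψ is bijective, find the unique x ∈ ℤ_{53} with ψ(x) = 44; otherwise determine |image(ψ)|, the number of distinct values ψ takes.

Since 53 is prime, the nonzero elements of ℤ_{53} form a cyclic group of order 52.
As gcd(15, 52) = 1, raising to the 15th power is a bijection on this group: if x_1^15 ≡ x_2^15 then (x_1x_2^{−1})^15 = 1, and the only element of order dividing gcd(15, 52) = 1 is 1, so x_1 = x_2.
With ψ(0) = 0 this makes ψ injective on all of ℤ_{53}, hence bijective (finite equal-size domain and codomain). In particular ψ is bijective.
Since ψ is bijective, we find the preimage of 44. The inverse of x ↦ x^15 on (ℤ_{53})^× is x ↦ x^7, because 15·7 = 105 = 2·52 + 1 ≡ 1 (mod 52) and x^{52} = 1 for x ≠ 0 (Fermat). So ψ⁻¹(44) = 44^7 mod 53.
Repeated squaring mod 53: 44^1 ≡ 44, 44^2 ≡ 44² = 1936 ≡ 28, 44^4 ≡ 28² = 784 ≡ 42. Since 7 = 4 + 2 + 1, 44^7 ≡ 42·28·44: 42·28 = 1176 ≡ 10, then 10·44 = 440 ≡ 16. So 44^7 ≡ 16 (mod 53).
Hence ψ⁻¹(44) = 16.

16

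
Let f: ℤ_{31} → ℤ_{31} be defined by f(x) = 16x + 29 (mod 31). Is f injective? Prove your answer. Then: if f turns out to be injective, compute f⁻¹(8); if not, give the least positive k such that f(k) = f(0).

20

Suppose f(u) = f(v) in ℤ_{31}. Then 16u + 29 ≡ 16v + 29 (mod 31), therefore 16(u − v) ≡ 0 (mod 31).
Since gcd(16, 31) = 1, 16 is invertible modulo 31, hence u − v ≡ 0 (mod 31), i.e. u = v.
So f is injective.
We now compute 16⁻¹ mod 31 explicitly. Euclid's algorithm: 31 = 1·16 + 15, 16 = 1·15 + 1; back-substituting gives 1 = 2·16 − 1·31, so 16⁻¹ ≡ 2 (mod 31).
Since f is injective, we find f⁻¹(8): we need 16x ≡ 8 − 29 ≡ 10 (mod 31). Using 16⁻¹ = 2: x ≡ 2·10 = 20, so x = 20.
Check: f(20) = 16·20 + 29 = 349 = 11·31 + 8 ≡ 8 (mod 31).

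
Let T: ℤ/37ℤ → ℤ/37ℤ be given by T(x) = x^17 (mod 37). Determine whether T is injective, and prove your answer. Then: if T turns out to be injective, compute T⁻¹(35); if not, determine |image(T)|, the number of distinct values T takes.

Since 37 is prime, the nonzero elements of ℤ/37ℤ form a cyclic group of order 36.
As gcd(17, 36) = 1, raising to the 17th power is a bijection on this group: if u^17 ≡ v^17 then (uv^{−1})^17 = 1, and the only element of order dividing gcd(17, 36) = 1 is 1, so u = v.
With T(0) = 0 this makes T injective on all of ℤ/37ℤ, hence bijective (finite equal-size domain and codomain). In particular T is injective.
Since T is injective, we find the preimage of 35. The inverse of x ↦ x^17 on (ℤ/37ℤ)^× is x ↦ x^17, because 17·17 = 289 = 8·36 + 1 ≡ 1 (mod 36) and x^{36} = 1 for x ≠ 0 (Fermat). So T⁻¹(35) = 35^17 mod 37.
Repeated squaring mod 37: 35^1 ≡ 35, 35^2 ≡ 35² = 1225 ≡ 4, 35^4 ≡ 4² = 16, 35^8 ≡ 16² = 256 ≡ 34, 35^16 ≡ 34² = 1156 ≡ 9. Since 17 = 16 + 1, 35^17 ≡ 9·35: 9·35 = 315 ≡ 19. So 35^17 ≡ 19 (mod 37).
Hence T⁻¹(35) = 19.

19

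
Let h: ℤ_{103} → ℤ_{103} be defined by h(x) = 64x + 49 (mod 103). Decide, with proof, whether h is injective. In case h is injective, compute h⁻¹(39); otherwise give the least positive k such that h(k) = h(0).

61

If h(x_1) = h(x_2), then 64x_1 ≡ 64x_2 (mod 103). Because gcd(64, 103) = 1, we may cancel 64 to get x_1 ≡ x_2 (mod 103).
So h is injective.
We now compute 64⁻¹ mod 103 explicitly. Euclid's algorithm: 103 = 1·64 + 39, 64 = 1·39 + 25, 39 = 1·25 + 14, 25 = 1·14 + 11, 14 = 1·11 + 3, 11 = 3·3 + 2, 3 = 1·2 + 1; back-substituting gives 1 = 66·64 − 41·103, so 64⁻¹ ≡ 66 (mod 103).
Since h is injective, we compute h⁻¹(39): solve 64x + 49 ≡ 39 (mod 103), i.e. 64x ≡ 93 (mod 103).
Multiplying by 64⁻¹ = 66 gives x ≡ 66·93 = 6138 = 59·103 + 61 ≡ 61 (mod 103).
Check: h(61) = 64·61 + 49 = 3953 = 38·103 + 39 ≡ 39 (mod 103).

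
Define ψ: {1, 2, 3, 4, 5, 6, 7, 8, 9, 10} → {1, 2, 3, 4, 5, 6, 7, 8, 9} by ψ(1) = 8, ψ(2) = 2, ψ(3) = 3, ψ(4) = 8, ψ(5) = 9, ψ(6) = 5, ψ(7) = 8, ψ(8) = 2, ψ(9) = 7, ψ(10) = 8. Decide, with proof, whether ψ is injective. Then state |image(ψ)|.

6

ψ(1) = 8 = ψ(4) with 1 ≠ 4, so ψ is not injective.
The image of ψ is {2, 3, 5, 7, 8, 9}, which has 6 elements.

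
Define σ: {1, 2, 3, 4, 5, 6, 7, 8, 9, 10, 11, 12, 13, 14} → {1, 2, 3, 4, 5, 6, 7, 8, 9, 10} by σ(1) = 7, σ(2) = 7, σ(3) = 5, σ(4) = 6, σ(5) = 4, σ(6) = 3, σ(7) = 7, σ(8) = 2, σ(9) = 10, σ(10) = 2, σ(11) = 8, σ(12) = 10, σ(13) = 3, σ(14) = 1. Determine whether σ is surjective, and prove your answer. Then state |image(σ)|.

No element maps to 9, so σ is not surjective.
The image of σ is {1, 2, 3, 4, 5, 6, 7, 8, 10}, which has 9 elements.

9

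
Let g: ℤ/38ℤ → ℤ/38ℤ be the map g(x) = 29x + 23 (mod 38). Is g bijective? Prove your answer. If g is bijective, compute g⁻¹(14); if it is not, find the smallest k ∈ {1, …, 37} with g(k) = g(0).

1

If g(s) = g(t), then 29s ≡ 29t (mod 38). Because gcd(29, 38) = 1, we may cancel 29 to get s ≡ t (mod 38).
We now compute 29⁻¹ mod 38 explicitly. Euclid's algorithm: 38 = 1·29 + 9, 29 = 3·9 + 2, 9 = 4·2 + 1; back-substituting gives 1 = 21·29 − 16·38, so 29⁻¹ ≡ 21 (mod 38).
Then y ↦ 21(y − 23) is a two-sided inverse to g, so every y ∈ ℤ/38ℤ has a preimage.
Therefore g is bijective.
Since g is bijective, we compute g⁻¹(14): solve 29x + 23 ≡ 14 (mod 38), i.e. 29x ≡ 29 (mod 38).
Multiplying by 29⁻¹ = 21 gives x ≡ 21·29 = 609 = 16·38 + 1 ≡ 1 (mod 38).
Check: g(1) = 29·1 + 23 = 52 = 1·38 + 14 ≡ 14 (mod 38).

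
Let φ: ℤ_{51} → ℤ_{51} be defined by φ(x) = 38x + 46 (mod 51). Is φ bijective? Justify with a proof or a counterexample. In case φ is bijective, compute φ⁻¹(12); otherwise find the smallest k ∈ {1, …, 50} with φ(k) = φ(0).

34

Suppose φ(u) = φ(v) in ℤ_{51}. Then 38u + 46 ≡ 38v + 46 (mod 51), hence 38(u − v) ≡ 0 (mod 51).
Since gcd(38, 51) = 1, 38 is invertible modulo 51, thus u − v ≡ 0 (mod 51), i.e. u = v.
We now compute 38⁻¹ mod 51 explicitly. Euclid's algorithm: 51 = 1·38 + 13, 38 = 2·13 + 12, 13 = 1·12 + 1; back-substituting gives 1 = 47·38 − 35·51, so 38⁻¹ ≡ 47 (mod 51).
For any y ∈ ℤ_{51}, x = 47(y − 46) mod 51 satisfies φ(x) = 38·47(y − 46) + 46 ≡ y (since 38·47 ≡ 1 mod 51). So every y has a preimage.
Therefore φ is bijective.
Since φ is bijective, we compute φ⁻¹(12): solve 38x + 46 ≡ 12 (mod 51), i.e. 38x ≡ 17 (mod 51).
Multiplying by 38⁻¹ = 47 gives x ≡ 47·17 = 799 = 15·51 + 34 ≡ 34 (mod 51).
Check: φ(34) = 38·34 + 46 = 1338 = 26·51 + 12 ≡ 12 (mod 51).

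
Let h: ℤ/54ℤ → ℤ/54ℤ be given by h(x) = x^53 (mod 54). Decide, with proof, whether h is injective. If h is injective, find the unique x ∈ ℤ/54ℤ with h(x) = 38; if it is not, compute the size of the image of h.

h(0) = 0^53 = 0.
h(6): Repeated squaring mod 54: 6^1 ≡ 6, 6^2 ≡ 6² = 36, 6^4 ≡ 36² = 1296 ≡ 0, 6^8 ≡ 0² = 0, 6^16 ≡ 0² = 0, 6^32 ≡ 0² = 0. Since 53 = 32 + 16 + 4 + 1, 6^53 ≡ 0·0·0·6: 0·0 = 0, then 0·0 = 0, then 0·6 = 0. So 6^53 ≡ 0 (mod 54).
So h(0) = h(6) = 0 while 0 ≠ 6, thus h is not injective.
Since h is not injective, we determine |image(h)|. Computing x^53 mod 54 for each x (by repeated squaring, reducing mod 54 at every step), the values h(0), h(1), …, h(53) are: 0, 1, 14, 27, 34, 11, 0, 31, 44, 27, 46, 5, 0, 25, 2, 27, 22, 35, 0, 37, 50, 27, 16, 47, 0, 13, 26, 27, 28, 41, 0, 7, 38, 27, 4, 17, 0, 19, 32, 27, 52, 29, 0, 49, 8, 27, 10, 23, 0, 43, 20, 27, 40, 53.
The distinct values are {0, 1, 2, 4, 5, 7, 8, 10, 11, 13, 14, 16, 17, 19, 20, 22, 23, 25, 26, 27, 28, 29, 31, 32, 34, 35, 37, 38, 40, 41, 43, 44, 46, 47, 49, 50, 52, 53}; there are 38 of them.

38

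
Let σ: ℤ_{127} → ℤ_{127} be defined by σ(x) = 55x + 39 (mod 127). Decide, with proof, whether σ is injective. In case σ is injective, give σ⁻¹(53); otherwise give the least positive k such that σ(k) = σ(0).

If σ(a) = σ(b), then 55a ≡ 55b (mod 127). Because gcd(55, 127) = 1, we may cancel 55 to get a ≡ b (mod 127).
Hence σ is injective.
We now compute 55⁻¹ mod 127 explicitly. Euclid's algorithm: 127 = 2·55 + 17, 55 = 3·17 + 4, 17 = 4·4 + 1; back-substituting gives 1 = 97·55 − 42·127, so 55⁻¹ ≡ 97 (mod 127).
Since σ is injective, we compute σ⁻¹(53): solve 55x + 39 ≡ 53 (mod 127), i.e. 55x ≡ 14 (mod 127).
Multiplying by 55⁻¹ = 97 gives x ≡ 97·14 = 1358 = 10·127 + 88 ≡ 88 (mod 127).
Check: σ(88) = 55·88 + 39 = 4879 = 38·127 + 53 ≡ 53 (mod 127).

88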